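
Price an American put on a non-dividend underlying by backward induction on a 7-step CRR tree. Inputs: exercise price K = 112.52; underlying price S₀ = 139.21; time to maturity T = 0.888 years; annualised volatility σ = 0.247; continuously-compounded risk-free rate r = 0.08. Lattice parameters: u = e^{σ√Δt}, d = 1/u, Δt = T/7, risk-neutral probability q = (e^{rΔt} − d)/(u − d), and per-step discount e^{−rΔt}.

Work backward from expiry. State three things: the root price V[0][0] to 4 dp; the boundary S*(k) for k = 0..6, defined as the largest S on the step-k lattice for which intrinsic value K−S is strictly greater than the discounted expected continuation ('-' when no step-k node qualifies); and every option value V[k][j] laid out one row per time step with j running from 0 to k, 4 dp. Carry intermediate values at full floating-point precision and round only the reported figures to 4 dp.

Δt=0.12686, u=1.09196, d=0.91578, q=0.53592, disc=e^(-rΔt)=0.98990
k=7 terminal: V=max(K-S,0) → 37.3189 22.8520 5.6021 0.0000 0.0000 0.0000 0.0000 0.0000
k=6: j=0 S=82.1165 intr=30.4035 cont=29.2673 V=30.4035[EX]; j=1 S=97.9138 intr=14.6062 cont=13.4701 V=14.6062[EX]; j=2 S=116.7501 intr=0.0000 cont=2.5736 V=2.5736[hold]; j=3 S=139.2100 intr=0.0000 cont=0.0000 V=0.0000[hold]; j=4 S=165.9907 intr=0.0000 cont=0.0000 V=0.0000[hold]; j=5 S=197.9233 intr=0.0000 cont=0.0000 V=0.0000[hold]; j=6 S=235.9990 intr=0.0000 cont=0.0000 V=0.0000[hold]  S*(6)=97.9138
k=5: j=0 S=89.6680 intr=22.8520 cont=21.7159 V=22.8520[EX]; j=1 S=106.9179 intr=5.6021 cont=8.0753 V=8.0753[hold]; j=2 S=127.4864 intr=0.0000 cont=1.1823 V=1.1823[hold]; j=3 S=152.0117 intr=0.0000 cont=0.0000 V=0.0000[hold]; j=4 S=181.2551 intr=0.0000 cont=0.0000 V=0.0000[hold]; j=5 S=216.1243 intr=0.0000 cont=0.0000 V=0.0000[hold]  S*(5)=89.6680
k=4: j=0 S=97.9138 intr=14.6062 cont=14.7821 V=14.7821[hold]; j=1 S=116.7501 intr=0.0000 cont=4.3370 V=4.3370[hold]; j=2 S=139.2100 intr=0.0000 cont=0.5431 V=0.5431[hold]; j=3 S=165.9907 intr=0.0000 cont=0.0000 V=0.0000[hold]; j=4 S=197.9233 intr=0.0000 cont=0.0000 V=0.0000[hold]  S*(4)=-
k=3: j=0 S=106.9179 intr=5.6021 cont=9.0916 V=9.0916[hold]; j=1 S=127.4864 intr=0.0000 cont=2.2805 V=2.2805[hold]; j=2 S=152.0117 intr=0.0000 cont=0.2495 V=0.2495[hold]; j=3 S=181.2551 intr=0.0000 cont=0.0000 V=0.0000[hold]  S*(3)=-
k=2: j=0 S=116.7501 intr=0.0000 cont=5.3865 V=5.3865[hold]; j=1 S=139.2100 intr=0.0000 cont=1.1800 V=1.1800[hold]; j=2 S=165.9907 intr=0.0000 cont=0.1146 V=0.1146[hold]  S*(2)=-
k=1: j=0 S=127.4864 intr=0.0000 cont=3.1005 V=3.1005[hold]; j=1 S=152.0117 intr=0.0000 cont=0.6029 V=0.6029[hold]  S*(1)=-
k=0: j=0 S=139.2100 intr=0.0000 cont=1.7442 V=1.7442[hold]  S*(0)=-

price = 1.7442
boundary = - - - - - 89.6680 97.9138
tree:
1.7442
3.1005 0.6029
5.3865 1.1800 0.1146
9.0916 2.2805 0.2495 0.0000
14.7821 4.3370 0.5431 0.0000 0.0000
22.8520 8.0753 1.1823 0.0000 0.0000 0.0000
30.4035 14.6062 2.5736 0.0000 0.0000 0.0000 0.0000
37.3189 22.8520 5.6021 0.0000 0.0000 0.0000 0.0000 0.0000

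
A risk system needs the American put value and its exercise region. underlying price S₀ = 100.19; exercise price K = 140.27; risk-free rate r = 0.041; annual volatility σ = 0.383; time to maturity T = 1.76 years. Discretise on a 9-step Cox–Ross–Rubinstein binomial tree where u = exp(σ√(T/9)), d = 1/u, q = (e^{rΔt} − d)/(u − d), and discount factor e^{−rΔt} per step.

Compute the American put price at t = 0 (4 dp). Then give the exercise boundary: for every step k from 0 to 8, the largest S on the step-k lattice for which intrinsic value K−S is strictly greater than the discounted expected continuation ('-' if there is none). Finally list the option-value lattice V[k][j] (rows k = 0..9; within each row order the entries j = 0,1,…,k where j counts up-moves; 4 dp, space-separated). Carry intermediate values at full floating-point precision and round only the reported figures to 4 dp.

price = 44.6300
boundary = - - 71.4023 84.5801 71.4023 84.5801 71.4023 84.5801 100.1900
tree:
44.6300
56.2005 32.9122
68.8677 43.4948 22.0626
79.9923 55.6899 31.0851 12.7123
89.3838 68.8677 42.3937 19.4229 5.6960
97.3120 79.9923 55.6899 28.7796 9.6683 1.5122
104.0049 89.3838 68.8677 41.0296 16.0648 2.9394 0.0000
109.6551 97.3120 79.9923 55.6899 25.9232 5.7137 0.0000 0.0000
114.4250 104.0049 89.3838 68.8677 40.0800 11.1065 0.0000 0.0000 0.0000
118.4517 109.6551 97.3120 79.9923 55.6899 21.5892 0.0000 0.0000 0.0000 0.0000

Δt=0.19556, u=1.18456, d=0.84420, q=0.48141, disc=e^(-rΔt)=0.99201
k=9 terminal: V=max(K-S,0) → 118.4517 109.6551 97.3120 79.9923 55.6899 21.5892 0.0000 0.0000 0.0000 0.0000
k=8: j=0 S=25.8450 intr=114.4250 cont=113.3049 V=114.4250[EX]; j=1 S=36.2651 intr=104.0049 cont=102.8848 V=104.0049[EX]; j=2 S=50.8862 intr=89.3838 cont=88.2636 V=89.3838[EX]; j=3 S=71.4023 intr=68.8677 cont=67.7475 V=68.8677[EX]; j=4 S=100.1900 intr=40.0800 cont=38.9598 V=40.0800[EX]; j=5 S=140.5842 intr=0.0000 cont=11.1065 V=11.1065[hold]; j=6 S=197.2643 intr=0.0000 cont=0.0000 V=0.0000[hold]; j=7 S=276.7964 intr=0.0000 cont=0.0000 V=0.0000[hold]; j=8 S=388.3940 intr=0.0000 cont=0.0000 V=0.0000[hold]  S*(8)=100.1900
k=7: j=0 S=30.6149 intr=109.6551 cont=108.5350 V=109.6551[EX]; j=1 S=42.9580 intr=97.3120 cont=96.1918 V=97.3120[EX]; j=2 S=60.2777 intr=79.9923 cont=78.8722 V=79.9923[EX]; j=3 S=84.5801 intr=55.6899 cont=54.5697 V=55.6899[EX]; j=4 S=118.6808 intr=21.5892 cont=25.9232 V=25.9232[hold]; j=5 S=166.5300 intr=0.0000 cont=5.7137 V=5.7137[hold]; j=6 S=233.6708 intr=0.0000 cont=0.0000 V=0.0000[hold]; j=7 S=327.8811 intr=0.0000 cont=0.0000 V=0.0000[hold]  S*(7)=84.5801
k=6: j=0 S=36.2651 intr=104.0049 cont=102.8848 V=104.0049[EX]; j=1 S=50.8862 intr=89.3838 cont=88.2636 V=89.3838[EX]; j=2 S=71.4023 intr=68.8677 cont=67.7475 V=68.8677[EX]; j=3 S=100.1900 intr=40.0800 cont=41.0296 V=41.0296[hold]; j=4 S=140.5842 intr=0.0000 cont=16.0648 V=16.0648[hold]; j=5 S=197.2643 intr=0.0000 cont=2.9394 V=2.9394[hold]; j=6 S=276.7964 intr=0.0000 cont=0.0000 V=0.0000[hold]  S*(6)=71.4023
k=5: j=0 S=42.9580 intr=97.3120 cont=96.1918 V=97.3120[EX]; j=1 S=60.2777 intr=79.9923 cont=78.8722 V=79.9923[EX]; j=2 S=84.5801 intr=55.6899 cont=55.0232 V=55.6899[EX]; j=3 S=118.6808 intr=21.5892 cont=28.7796 V=28.7796[hold]; j=4 S=166.5300 intr=0.0000 cont=9.6683 V=9.6683[hold]; j=5 S=233.6708 intr=0.0000 cont=1.5122 V=1.5122[hold]  S*(5)=84.5801
k=4: j=0 S=50.8862 intr=89.3838 cont=88.2636 V=89.3838[EX]; j=1 S=71.4023 intr=68.8677 cont=67.7475 V=68.8677[EX]; j=2 S=100.1900 intr=40.0800 cont=42.3937 V=42.3937[hold]; j=3 S=140.5842 intr=0.0000 cont=19.4229 V=19.4229[hold]; j=4 S=197.2643 intr=0.0000 cont=5.6960 V=5.6960[hold]  S*(4)=71.4023
k=3: j=0 S=60.2777 intr=79.9923 cont=78.8722 V=79.9923[EX]; j=1 S=84.5801 intr=55.6899 cont=55.6747 V=55.6899[EX]; j=2 S=118.6808 intr=21.5892 cont=31.0851 V=31.0851[hold]; j=3 S=166.5300 intr=0.0000 cont=12.7123 V=12.7123[hold]  S*(3)=84.5801
k=2: j=0 S=71.4023 intr=68.8677 cont=67.7475 V=68.8677[EX]; j=1 S=100.1900 intr=40.0800 cont=43.4948 V=43.4948[hold]; j=2 S=140.5842 intr=0.0000 cont=22.0626 V=22.0626[hold]  S*(2)=71.4023
k=1: j=0 S=84.5801 intr=55.6899 cont=56.2005 V=56.2005[hold]; j=1 S=118.6808 intr=21.5892 cont=32.9122 V=32.9122[hold]  S*(1)=-
k=0: j=0 S=100.1900 intr=40.0800 cont=44.6300 V=44.6300[hold]  S*(0)=-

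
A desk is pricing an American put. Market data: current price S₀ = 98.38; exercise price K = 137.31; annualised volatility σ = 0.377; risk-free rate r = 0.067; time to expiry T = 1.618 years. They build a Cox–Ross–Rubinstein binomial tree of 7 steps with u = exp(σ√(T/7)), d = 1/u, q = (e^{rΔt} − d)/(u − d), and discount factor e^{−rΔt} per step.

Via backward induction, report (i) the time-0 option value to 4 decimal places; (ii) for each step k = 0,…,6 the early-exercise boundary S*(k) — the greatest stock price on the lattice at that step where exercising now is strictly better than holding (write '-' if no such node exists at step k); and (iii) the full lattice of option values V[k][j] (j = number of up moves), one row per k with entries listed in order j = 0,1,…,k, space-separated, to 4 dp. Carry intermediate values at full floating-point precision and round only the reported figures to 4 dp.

params: Δt=0.23114 u=1.19872 d=0.83423 q=0.49763 e^(-rΔt)=0.98463
t_7 payoffs: 109.6475 97.5612 80.1941 55.2389 19.3803 0.0000 0.0000 0.0000
t_6: node(6,0) S=33.1595 payoff=104.1505 vs cont=102.0404 → 104.1505 [stop]  node(6,1) S=47.6476 payoff=89.6624 vs cont=87.5524 → 89.6624 [stop]  node(6,2) S=68.4658 payoff=68.8442 vs cont=66.7341 → 68.8442 [stop]  node(6,3) S=98.3800 payoff=38.9300 vs cont=36.8199 → 38.9300 [stop]  node(6,4) S=141.3643 payoff=0.0000 vs cont=9.5865 → 9.5865 [wait]  node(6,5) S=203.1295 payoff=0.0000 vs cont=0.0000 → 0.0000 [wait]  node(6,6) S=291.8811 payoff=0.0000 vs cont=0.0000 → 0.0000 [wait]  ⇒ S*(6)=98.3800
t_5: node(5,0) S=39.7488 payoff=97.5612 vs cont=95.4511 → 97.5612 [stop]  node(5,1) S=57.1159 payoff=80.1941 vs cont=78.0840 → 80.1941 [stop]  node(5,2) S=82.0711 payoff=55.2389 vs cont=53.1288 → 55.2389 [stop]  node(5,3) S=117.9297 payoff=19.3803 vs cont=23.9539 → 23.9539 [wait]  node(5,4) S=169.4558 payoff=0.0000 vs cont=4.7419 → 4.7419 [wait]  node(5,5) S=243.4947 payoff=0.0000 vs cont=0.0000 → 0.0000 [wait]  ⇒ S*(5)=82.0711
t_4: node(4,0) S=47.6476 payoff=89.6624 vs cont=87.5524 → 89.6624 [stop]  node(4,1) S=68.4658 payoff=68.8442 vs cont=66.7341 → 68.8442 [stop]  node(4,2) S=98.3800 payoff=38.9300 vs cont=39.0609 → 39.0609 [wait]  node(4,3) S=141.3643 payoff=0.0000 vs cont=14.1723 → 14.1723 [wait]  node(4,4) S=203.1295 payoff=0.0000 vs cont=2.3456 → 2.3456 [wait]  ⇒ S*(4)=68.4658
t_3: node(3,0) S=57.1159 payoff=80.1941 vs cont=78.0840 → 80.1941 [stop]  node(3,1) S=82.0711 payoff=55.2389 vs cont=53.1930 → 55.2389 [stop]  node(3,2) S=117.9297 payoff=19.3803 vs cont=26.2657 → 26.2657 [wait]  node(3,3) S=169.4558 payoff=0.0000 vs cont=8.1596 → 8.1596 [wait]  ⇒ S*(3)=82.0711
t_2: node(2,0) S=68.4658 payoff=68.8442 vs cont=66.7341 → 68.8442 [stop]  node(2,1) S=98.3800 payoff=38.9300 vs cont=40.1937 → 40.1937 [wait]  node(2,2) S=141.3643 payoff=0.0000 vs cont=16.9904 → 16.9904 [wait]  ⇒ S*(2)=68.4658
t_1: node(1,0) S=82.0711 payoff=55.2389 vs cont=53.7480 → 55.2389 [stop]  node(1,1) S=117.9297 payoff=19.3803 vs cont=28.2068 → 28.2068 [wait]  ⇒ S*(1)=82.0711
t_0: node(0,0) S=98.3800 payoff=38.9300 vs cont=41.1448 → 41.1448 [wait]  ⇒ S*(0)=-

price = 41.1448
boundary = - 82.0711 68.4658 82.0711 68.4658 82.0711 98.3800
tree:
41.1448
55.2389 28.2068
68.8442 40.1937 16.9904
80.1941 55.2389 26.2657 8.1596
89.6624 68.8442 39.0609 14.1723 2.3456
97.5612 80.1941 55.2389 23.9539 4.7419 0.0000
104.1505 89.6624 68.8442 38.9300 9.5865 0.0000 0.0000
109.6475 97.5612 80.1941 55.2389 19.3803 0.0000 0.0000 0.0000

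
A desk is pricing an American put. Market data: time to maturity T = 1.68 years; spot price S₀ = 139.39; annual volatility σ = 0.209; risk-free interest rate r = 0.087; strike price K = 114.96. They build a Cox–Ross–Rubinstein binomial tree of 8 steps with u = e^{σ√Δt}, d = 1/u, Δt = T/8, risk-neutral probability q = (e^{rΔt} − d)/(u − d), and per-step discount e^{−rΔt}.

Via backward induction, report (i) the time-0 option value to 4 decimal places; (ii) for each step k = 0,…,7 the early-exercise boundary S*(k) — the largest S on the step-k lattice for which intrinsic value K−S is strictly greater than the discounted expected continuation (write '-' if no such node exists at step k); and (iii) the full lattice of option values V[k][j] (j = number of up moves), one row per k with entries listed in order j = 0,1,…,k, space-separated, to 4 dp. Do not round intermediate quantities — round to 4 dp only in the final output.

params: Δt=0.21000 u=1.10051 d=0.90867 q=0.57218 e^(-rΔt)=0.98190
t_8 payoffs: 50.1753 36.4975 19.9319 0.0000 0.0000 0.0000 0.0000 0.0000 0.0000
t_7: node(7,0) S=71.2963 payoff=43.6637 vs cont=41.5824 → 43.6637 [stop]  node(7,1) S=86.3489 payoff=28.6111 vs cont=26.5298 → 28.6111 [stop]  node(7,2) S=104.5796 payoff=10.3804 vs cont=8.3728 → 10.3804 [stop]  node(7,3) S=126.6592 payoff=0.0000 vs cont=0.0000 → 0.0000 [wait]  node(7,4) S=153.4004 payoff=0.0000 vs cont=0.0000 → 0.0000 [wait]  node(7,5) S=185.7874 payoff=0.0000 vs cont=0.0000 → 0.0000 [wait]  node(7,6) S=225.0123 payoff=0.0000 vs cont=0.0000 → 0.0000 [wait]  node(7,7) S=272.5185 payoff=0.0000 vs cont=0.0000 → 0.0000 [wait]  ⇒ S*(7)=104.5796
t_6: node(6,0) S=78.4625 payoff=36.4975 vs cont=34.4163 → 36.4975 [stop]  node(6,1) S=95.0281 payoff=19.9319 vs cont=17.8507 → 19.9319 [stop]  node(6,2) S=115.0911 payoff=0.0000 vs cont=4.3605 → 4.3605 [wait]  node(6,3) S=139.3900 payoff=0.0000 vs cont=0.0000 → 0.0000 [wait]  node(6,4) S=168.8190 payoff=0.0000 vs cont=0.0000 → 0.0000 [wait]  node(6,5) S=204.4614 payoff=0.0000 vs cont=0.0000 → 0.0000 [wait]  node(6,6) S=247.6288 payoff=0.0000 vs cont=0.0000 → 0.0000 [wait]  ⇒ S*(6)=95.0281
t_5: node(5,0) S=86.3489 payoff=28.6111 vs cont=26.5298 → 28.6111 [stop]  node(5,1) S=104.5796 payoff=10.3804 vs cont=10.8227 → 10.8227 [wait]  node(5,2) S=126.6592 payoff=0.0000 vs cont=1.8317 → 1.8317 [wait]  node(5,3) S=153.4004 payoff=0.0000 vs cont=0.0000 → 0.0000 [wait]  node(5,4) S=185.7874 payoff=0.0000 vs cont=0.0000 → 0.0000 [wait]  node(5,5) S=225.0123 payoff=0.0000 vs cont=0.0000 → 0.0000 [wait]  ⇒ S*(5)=86.3489
t_4: node(4,0) S=95.0281 payoff=19.9319 vs cont=18.0991 → 19.9319 [stop]  node(4,1) S=115.0911 payoff=0.0000 vs cont=5.5754 → 5.5754 [wait]  node(4,2) S=139.3900 payoff=0.0000 vs cont=0.7695 → 0.7695 [wait]  node(4,3) S=168.8190 payoff=0.0000 vs cont=0.0000 → 0.0000 [wait]  node(4,4) S=204.4614 payoff=0.0000 vs cont=0.0000 → 0.0000 [wait]  ⇒ S*(4)=95.0281
t_3: node(3,0) S=104.5796 payoff=10.3804 vs cont=11.5052 → 11.5052 [wait]  node(3,1) S=126.6592 payoff=0.0000 vs cont=2.7744 → 2.7744 [wait]  node(3,2) S=153.4004 payoff=0.0000 vs cont=0.3232 → 0.3232 [wait]  node(3,3) S=185.7874 payoff=0.0000 vs cont=0.0000 → 0.0000 [wait]  ⇒ S*(3)=-
t_2: node(2,0) S=115.0911 payoff=0.0000 vs cont=6.3917 → 6.3917 [wait]  node(2,1) S=139.3900 payoff=0.0000 vs cont=1.3470 → 1.3470 [wait]  node(2,2) S=168.8190 payoff=0.0000 vs cont=0.1358 → 0.1358 [wait]  ⇒ S*(2)=-
t_1: node(1,0) S=126.6592 payoff=0.0000 vs cont=3.4418 → 3.4418 [wait]  node(1,1) S=153.4004 payoff=0.0000 vs cont=0.6421 → 0.6421 [wait]  ⇒ S*(1)=-
t_0: node(0,0) S=139.3900 payoff=0.0000 vs cont=1.8066 → 1.8066 [wait]  ⇒ S*(0)=-

price = 1.8066
boundary = - - - - 95.0281 86.3489 95.0281 104.5796
tree:
1.8066
3.4418 0.6421
6.3917 1.3470 0.1358
11.5052 2.7744 0.3232 0.0000
19.9319 5.5754 0.7695 0.0000 0.0000
28.6111 10.8227 1.8317 0.0000 0.0000 0.0000
36.4975 19.9319 4.3605 0.0000 0.0000 0.0000 0.0000
43.6637 28.6111 10.3804 0.0000 0.0000 0.0000 0.0000 0.0000
50.1753 36.4975 19.9319 0.0000 0.0000 0.0000 0.0000 0.0000 0.0000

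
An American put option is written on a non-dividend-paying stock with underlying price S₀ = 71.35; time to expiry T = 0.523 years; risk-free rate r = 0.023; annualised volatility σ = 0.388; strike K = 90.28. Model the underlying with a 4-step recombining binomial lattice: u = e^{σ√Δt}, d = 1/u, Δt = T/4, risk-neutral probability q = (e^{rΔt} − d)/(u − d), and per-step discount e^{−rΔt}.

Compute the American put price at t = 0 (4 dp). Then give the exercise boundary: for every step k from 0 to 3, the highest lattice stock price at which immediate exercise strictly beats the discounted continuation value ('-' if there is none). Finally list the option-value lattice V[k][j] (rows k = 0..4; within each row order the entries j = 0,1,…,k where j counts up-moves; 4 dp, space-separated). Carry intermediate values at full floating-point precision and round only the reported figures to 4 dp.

price = 20.7684
boundary = - 62.0102 53.8930 62.0102
tree:
20.7684
28.2698 12.6315
36.3870 19.4709 5.1728
43.4417 28.2698 9.8956 0.0000
49.5728 36.3870 18.9300 0.0000 0.0000

Δt=0.13075  u=1.15062  d=0.86910  q=0.47568  discount=0.99700
step 4 (expiry): payoffs max(K−S,0) = 49.5728 36.3870 18.9300 0.0000 0.0000
step 3: (k=3,j=0): S=46.8383, (K−S)⁺=43.4417, hold=43.1706 ⇒ V=43.4417 exercise | (k=3,j=1): S=62.0102, (K−S)⁺=28.2698, hold=27.9987 ⇒ V=28.2698 exercise | (k=3,j=2): S=82.0965, (K−S)⁺=8.1835, hold=9.8956 ⇒ V=9.8956 continue | (k=3,j=3): S=108.6892, (K−S)⁺=0.0000, hold=0.0000 ⇒ V=0.0000 continue  boundary S*=62.0102
step 2: (k=2,j=0): S=53.8930, (K−S)⁺=36.3870, hold=36.1159 ⇒ V=36.3870 exercise | (k=2,j=1): S=71.3500, (K−S)⁺=18.9300, hold=19.4709 ⇒ V=19.4709 continue | (k=2,j=2): S=94.4617, (K−S)⁺=0.0000, hold=5.1728 ⇒ V=5.1728 continue  boundary S*=53.8930
step 1: (k=1,j=0): S=62.0102, (K−S)⁺=28.2698, hold=28.2552 ⇒ V=28.2698 exercise | (k=1,j=1): S=82.0965, (K−S)⁺=8.1835, hold=12.6315 ⇒ V=12.6315 continue  boundary S*=62.0102
step 0: (k=0,j=0): S=71.3500, (K−S)⁺=18.9300, hold=20.7684 ⇒ V=20.7684 continue  boundary S*=-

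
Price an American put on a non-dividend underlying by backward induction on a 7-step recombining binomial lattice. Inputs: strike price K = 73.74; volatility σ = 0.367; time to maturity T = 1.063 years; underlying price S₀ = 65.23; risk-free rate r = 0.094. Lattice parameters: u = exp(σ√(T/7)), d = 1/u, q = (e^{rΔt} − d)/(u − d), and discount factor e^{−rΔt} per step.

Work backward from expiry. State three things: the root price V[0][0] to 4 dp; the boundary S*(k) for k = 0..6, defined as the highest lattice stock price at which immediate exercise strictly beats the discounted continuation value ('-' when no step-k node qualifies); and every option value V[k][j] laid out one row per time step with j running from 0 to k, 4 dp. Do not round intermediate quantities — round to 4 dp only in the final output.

price = 11.9755
boundary = - - 49.0033 56.5375 49.0033 56.5375 65.2300
tree:
11.9755
17.5405 7.0569
24.7367 11.2374 3.3076
31.2668 17.2025 5.9203 0.9336
36.9268 24.7367 10.3011 1.9502 0.0000
41.8325 31.2668 17.2025 4.0739 0.0000 0.0000
46.0845 36.9268 24.7367 8.5100 0.0000 0.0000 0.0000
49.7698 41.8325 31.2668 17.2025 0.0000 0.0000 0.0000 0.0000

params: Δt=0.15186 u=1.15375 d=0.86674 q=0.51440 e^(-rΔt)=0.98583
t_7 payoffs: 49.7698 41.8325 31.2668 17.2025 0.0000 0.0000 0.0000 0.0000
t_6: node(6,0) S=27.6555 payoff=46.0845 vs cont=45.0393 → 46.0845 [stop]  node(6,1) S=36.8132 payoff=36.9268 vs cont=35.8817 → 36.9268 [stop]  node(6,2) S=49.0033 payoff=24.7367 vs cont=23.6915 → 24.7367 [stop]  node(6,3) S=65.2300 payoff=8.5100 vs cont=8.2352 → 8.5100 [stop]  node(6,4) S=86.8299 payoff=0.0000 vs cont=0.0000 → 0.0000 [wait]  node(6,5) S=115.5822 payoff=0.0000 vs cont=0.0000 → 0.0000 [wait]  node(6,6) S=153.8555 payoff=0.0000 vs cont=0.0000 → 0.0000 [wait]  ⇒ S*(6)=65.2300
t_5: node(5,0) S=31.9075 payoff=41.8325 vs cont=40.7874 → 41.8325 [stop]  node(5,1) S=42.4732 payoff=31.2668 vs cont=30.2217 → 31.2668 [stop]  node(5,2) S=56.5375 payoff=17.2025 vs cont=16.1574 → 17.2025 [stop]  node(5,3) S=75.2590 payoff=0.0000 vs cont=4.0739 → 4.0739 [wait]  node(5,4) S=100.1798 payoff=0.0000 vs cont=0.0000 → 0.0000 [wait]  node(5,5) S=133.3528 payoff=0.0000 vs cont=0.0000 → 0.0000 [wait]  ⇒ S*(5)=56.5375
t_4: node(4,0) S=36.8132 payoff=36.9268 vs cont=35.8817 → 36.9268 [stop]  node(4,1) S=49.0033 payoff=24.7367 vs cont=23.6915 → 24.7367 [stop]  node(4,2) S=65.2300 payoff=8.5100 vs cont=10.3011 → 10.3011 [wait]  node(4,3) S=86.8299 payoff=0.0000 vs cont=1.9502 → 1.9502 [wait]  node(4,4) S=115.5822 payoff=0.0000 vs cont=0.0000 → 0.0000 [wait]  ⇒ S*(4)=49.0033
t_3: node(3,0) S=42.4732 payoff=31.2668 vs cont=30.2217 → 31.2668 [stop]  node(3,1) S=56.5375 payoff=17.2025 vs cont=17.0657 → 17.2025 [stop]  node(3,2) S=75.2590 payoff=0.0000 vs cont=5.9203 → 5.9203 [wait]  node(3,3) S=100.1798 payoff=0.0000 vs cont=0.9336 → 0.9336 [wait]  ⇒ S*(3)=56.5375
t_2: node(2,0) S=49.0033 payoff=24.7367 vs cont=23.6915 → 24.7367 [stop]  node(2,1) S=65.2300 payoff=8.5100 vs cont=11.2374 → 11.2374 [wait]  node(2,2) S=86.8299 payoff=0.0000 vs cont=3.3076 → 3.3076 [wait]  ⇒ S*(2)=49.0033
t_1: node(1,0) S=56.5375 payoff=17.2025 vs cont=17.5405 → 17.5405 [wait]  node(1,1) S=75.2590 payoff=0.0000 vs cont=7.0569 → 7.0569 [wait]  ⇒ S*(1)=-
t_0: node(0,0) S=65.2300 payoff=8.5100 vs cont=11.9755 → 11.9755 [wait]  ⇒ S*(0)=-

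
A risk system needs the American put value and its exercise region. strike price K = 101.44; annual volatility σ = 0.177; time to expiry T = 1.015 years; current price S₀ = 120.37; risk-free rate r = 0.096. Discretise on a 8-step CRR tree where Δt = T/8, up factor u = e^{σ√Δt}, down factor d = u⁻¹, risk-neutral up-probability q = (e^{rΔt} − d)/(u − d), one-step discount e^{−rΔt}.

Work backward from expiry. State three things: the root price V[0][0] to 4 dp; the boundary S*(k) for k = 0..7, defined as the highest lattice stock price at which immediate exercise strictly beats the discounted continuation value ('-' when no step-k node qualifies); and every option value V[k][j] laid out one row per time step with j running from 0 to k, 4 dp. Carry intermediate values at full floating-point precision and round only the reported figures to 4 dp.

Δt=0.12687  u=1.06508  d=0.93890  q=0.58137  discount=0.98789
step 8 (expiry): payoffs max(K−S,0) = 28.7504 18.9818 7.9005 0.0000 0.0000 0.0000 0.0000 0.0000 0.0000
step 7: (k=7,j=0): S=77.4200, (K−S)⁺=24.0200, hold=22.7920 ⇒ V=24.0200 exercise | (k=7,j=1): S=87.8242, (K−S)⁺=13.6158, hold=12.3877 ⇒ V=13.6158 exercise | (k=7,j=2): S=99.6267, (K−S)⁺=1.8133, hold=3.2674 ⇒ V=3.2674 continue | (k=7,j=3): S=113.0154, (K−S)⁺=0.0000, hold=0.0000 ⇒ V=0.0000 continue | (k=7,j=4): S=128.2032, (K−S)⁺=0.0000, hold=0.0000 ⇒ V=0.0000 continue | (k=7,j=5): S=145.4322, (K−S)⁺=0.0000, hold=0.0000 ⇒ V=0.0000 continue | (k=7,j=6): S=164.9765, (K−S)⁺=0.0000, hold=0.0000 ⇒ V=0.0000 continue | (k=7,j=7): S=187.1473, (K−S)⁺=0.0000, hold=0.0000 ⇒ V=0.0000 continue  boundary S*=87.8242
step 6: (k=6,j=0): S=82.4582, (K−S)⁺=18.9818, hold=17.7538 ⇒ V=18.9818 exercise | (k=6,j=1): S=93.5395, (K−S)⁺=7.9005, hold=7.5076 ⇒ V=7.9005 exercise | (k=6,j=2): S=106.1101, (K−S)⁺=0.0000, hold=1.3513 ⇒ V=1.3513 continue | (k=6,j=3): S=120.3700, (K−S)⁺=0.0000, hold=0.0000 ⇒ V=0.0000 continue | (k=6,j=4): S=136.5463, (K−S)⁺=0.0000, hold=0.0000 ⇒ V=0.0000 continue | (k=6,j=5): S=154.8964, (K−S)⁺=0.0000, hold=0.0000 ⇒ V=0.0000 continue | (k=6,j=6): S=175.7126, (K−S)⁺=0.0000, hold=0.0000 ⇒ V=0.0000 continue  boundary S*=93.5395
step 5: (k=5,j=0): S=87.8242, (K−S)⁺=13.6158, hold=12.3877 ⇒ V=13.6158 exercise | (k=5,j=1): S=99.6267, (K−S)⁺=1.8133, hold=4.0434 ⇒ V=4.0434 continue | (k=5,j=2): S=113.0154, (K−S)⁺=0.0000, hold=0.5588 ⇒ V=0.5588 continue | (k=5,j=3): S=128.2032, (K−S)⁺=0.0000, hold=0.0000 ⇒ V=0.0000 continue | (k=5,j=4): S=145.4322, (K−S)⁺=0.0000, hold=0.0000 ⇒ V=0.0000 continue | (k=5,j=5): S=164.9765, (K−S)⁺=0.0000, hold=0.0000 ⇒ V=0.0000 continue  boundary S*=87.8242
step 4: (k=4,j=0): S=93.5395, (K−S)⁺=7.9005, hold=7.9533 ⇒ V=7.9533 continue | (k=4,j=1): S=106.1101, (K−S)⁺=0.0000, hold=1.9932 ⇒ V=1.9932 continue | (k=4,j=2): S=120.3700, (K−S)⁺=0.0000, hold=0.2311 ⇒ V=0.2311 continue | (k=4,j=3): S=136.5463, (K−S)⁺=0.0000, hold=0.0000 ⇒ V=0.0000 continue | (k=4,j=4): S=154.8964, (K−S)⁺=0.0000, hold=0.0000 ⇒ V=0.0000 continue  boundary S*=-
step 3: (k=3,j=0): S=99.6267, (K−S)⁺=1.8133, hold=4.4340 ⇒ V=4.4340 continue | (k=3,j=1): S=113.0154, (K−S)⁺=0.0000, hold=0.9571 ⇒ V=0.9571 continue | (k=3,j=2): S=128.2032, (K−S)⁺=0.0000, hold=0.0956 ⇒ V=0.0956 continue | (k=3,j=3): S=145.4322, (K−S)⁺=0.0000, hold=0.0000 ⇒ V=0.0000 continue  boundary S*=-
step 2: (k=2,j=0): S=106.1101, (K−S)⁺=0.0000, hold=2.3834 ⇒ V=2.3834 continue | (k=2,j=1): S=120.3700, (K−S)⁺=0.0000, hold=0.4507 ⇒ V=0.4507 continue | (k=2,j=2): S=136.5463, (K−S)⁺=0.0000, hold=0.0395 ⇒ V=0.0395 continue  boundary S*=-
step 1: (k=1,j=0): S=113.0154, (K−S)⁺=0.0000, hold=1.2445 ⇒ V=1.2445 continue | (k=1,j=1): S=128.2032, (K−S)⁺=0.0000, hold=0.2091 ⇒ V=0.2091 continue  boundary S*=-
step 0: (k=0,j=0): S=120.3700, (K−S)⁺=0.0000, hold=0.6348 ⇒ V=0.6348 continue  boundary S*=-

price = 0.6348
boundary = - - - - - 87.8242 93.5395 87.8242
tree:
0.6348
1.2445 0.2091
2.3834 0.4507 0.0395
4.4340 0.9571 0.0956 0.0000
7.9533 1.9932 0.2311 0.0000 0.0000
13.6158 4.0434 0.5588 0.0000 0.0000 0.0000
18.9818 7.9005 1.3513 0.0000 0.0000 0.0000 0.0000
24.0200 13.6158 3.2674 0.0000 0.0000 0.0000 0.0000 0.0000
28.7504 18.9818 7.9005 0.0000 0.0000 0.0000 0.0000 0.0000 0.0000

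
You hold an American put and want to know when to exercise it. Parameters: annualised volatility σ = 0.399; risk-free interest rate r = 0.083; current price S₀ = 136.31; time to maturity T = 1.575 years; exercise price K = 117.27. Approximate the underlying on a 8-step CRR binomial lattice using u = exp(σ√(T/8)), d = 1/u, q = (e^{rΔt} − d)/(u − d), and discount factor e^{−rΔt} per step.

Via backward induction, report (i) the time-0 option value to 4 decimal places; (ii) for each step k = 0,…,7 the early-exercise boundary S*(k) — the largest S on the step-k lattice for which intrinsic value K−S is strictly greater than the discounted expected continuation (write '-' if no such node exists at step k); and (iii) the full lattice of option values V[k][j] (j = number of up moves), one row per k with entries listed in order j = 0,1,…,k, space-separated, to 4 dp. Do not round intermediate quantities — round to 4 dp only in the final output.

price = 11.8828
boundary = - - - 80.1432 67.1398 80.1432 67.1398 80.1432
tree:
11.8828
17.9219 6.2850
26.2434 10.2595 2.5506
37.1268 16.3139 4.5934 0.6090
50.1302 25.1137 8.1243 1.2433 0.0000
61.0238 37.1268 14.0271 2.5385 0.0000 0.0000
70.1499 50.1302 23.4117 5.1828 0.0000 0.0000 0.0000
77.7953 61.0238 37.1268 10.5818 0.0000 0.0000 0.0000 0.0000
84.2001 70.1499 50.1302 21.6048 0.0000 0.0000 0.0000 0.0000 0.0000

Δt=0.19687, u=1.19368, d=0.83775, q=0.50214, disc=e^(-rΔt)=0.98379
k=8 terminal: V=max(K-S,0) → 84.2001 70.1499 50.1302 21.6048 0.0000 0.0000 0.0000 0.0000 0.0000
k=7: j=0 S=39.4747 intr=77.7953 cont=75.8946 V=77.7953[EX]; j=1 S=56.2462 intr=61.0238 cont=59.1231 V=61.0238[EX]; j=2 S=80.1432 intr=37.1268 cont=35.2261 V=37.1268[EX]; j=3 S=114.1933 intr=3.0767 cont=10.5818 V=10.5818[hold]; j=4 S=162.7101 intr=0.0000 cont=0.0000 V=0.0000[hold]; j=5 S=231.8401 intr=0.0000 cont=0.0000 V=0.0000[hold]; j=6 S=330.3409 intr=0.0000 cont=0.0000 V=0.0000[hold]; j=7 S=470.6913 intr=0.0000 cont=0.0000 V=0.0000[hold]  S*(7)=80.1432
k=6: j=0 S=47.1201 intr=70.1499 cont=68.2492 V=70.1499[EX]; j=1 S=67.1398 intr=50.1302 cont=48.2295 V=50.1302[EX]; j=2 S=95.6652 intr=21.6048 cont=23.4117 V=23.4117[hold]; j=3 S=136.3100 intr=0.0000 cont=5.1828 V=5.1828[hold]; j=4 S=194.2234 intr=0.0000 cont=0.0000 V=0.0000[hold]; j=5 S=276.7422 intr=0.0000 cont=0.0000 V=0.0000[hold]; j=6 S=394.3204 intr=0.0000 cont=0.0000 V=0.0000[hold]  S*(6)=67.1398
k=5: j=0 S=56.2462 intr=61.0238 cont=59.1231 V=61.0238[EX]; j=1 S=80.1432 intr=37.1268 cont=36.1187 V=37.1268[EX]; j=2 S=114.1933 intr=3.0767 cont=14.0271 V=14.0271[hold]; j=3 S=162.7101 intr=0.0000 cont=2.5385 V=2.5385[hold]; j=4 S=231.8401 intr=0.0000 cont=0.0000 V=0.0000[hold]; j=5 S=330.3409 intr=0.0000 cont=0.0000 V=0.0000[hold]  S*(5)=80.1432
k=4: j=0 S=67.1398 intr=50.1302 cont=48.2295 V=50.1302[EX]; j=1 S=95.6652 intr=21.6048 cont=25.1137 V=25.1137[hold]; j=2 S=136.3100 intr=0.0000 cont=8.1243 V=8.1243[hold]; j=3 S=194.2234 intr=0.0000 cont=1.2433 V=1.2433[hold]; j=4 S=276.7422 intr=0.0000 cont=0.0000 V=0.0000[hold]  S*(4)=67.1398
k=3: j=0 S=80.1432 intr=37.1268 cont=36.9595 V=37.1268[EX]; j=1 S=114.1933 intr=3.0767 cont=16.3139 V=16.3139[hold]; j=2 S=162.7101 intr=0.0000 cont=4.5934 V=4.5934[hold]; j=3 S=231.8401 intr=0.0000 cont=0.6090 V=0.6090[hold]  S*(3)=80.1432
k=2: j=0 S=95.6652 intr=21.6048 cont=26.2434 V=26.2434[hold]; j=1 S=136.3100 intr=0.0000 cont=10.2595 V=10.2595[hold]; j=2 S=194.2234 intr=0.0000 cont=2.5506 V=2.5506[hold]  S*(2)=-
k=1: j=0 S=114.1933 intr=3.0767 cont=17.9219 V=17.9219[hold]; j=1 S=162.7101 intr=0.0000 cont=6.2850 V=6.2850[hold]  S*(1)=-
k=0: j=0 S=136.3100 intr=0.0000 cont=11.8828 V=11.8828[hold]  S*(0)=-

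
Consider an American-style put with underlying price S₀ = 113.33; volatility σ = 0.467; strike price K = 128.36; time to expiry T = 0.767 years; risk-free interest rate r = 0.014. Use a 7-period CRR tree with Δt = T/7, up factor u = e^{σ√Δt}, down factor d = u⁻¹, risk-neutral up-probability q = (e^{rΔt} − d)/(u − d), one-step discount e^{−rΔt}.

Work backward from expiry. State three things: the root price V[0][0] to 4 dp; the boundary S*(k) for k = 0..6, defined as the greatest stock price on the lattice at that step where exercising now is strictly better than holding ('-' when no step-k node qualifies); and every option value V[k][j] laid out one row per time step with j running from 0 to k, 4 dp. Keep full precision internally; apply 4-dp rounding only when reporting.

Δt=0.10957  u=1.16717  d=0.85677  q=0.46638  discount=0.99847
step 7 (expiry): payoffs max(K−S,0) = 89.9540 76.0398 57.0846 31.2621 0.0000 0.0000 0.0000 0.0000
step 6: (k=6,j=0): S=44.8264, (K−S)⁺=83.5336, hold=83.3368 ⇒ V=83.5336 exercise | (k=6,j=1): S=61.0667, (K−S)⁺=67.2933, hold=67.0966 ⇒ V=67.2933 exercise | (k=6,j=2): S=83.1907, (K−S)⁺=45.1693, hold=44.9726 ⇒ V=45.1693 exercise | (k=6,j=3): S=113.3300, (K−S)⁺=15.0300, hold=16.6566 ⇒ V=16.6566 continue | (k=6,j=4): S=154.3886, (K−S)⁺=0.0000, hold=0.0000 ⇒ V=0.0000 continue | (k=6,j=5): S=210.3223, (K−S)⁺=0.0000, hold=0.0000 ⇒ V=0.0000 continue | (k=6,j=6): S=286.5205, (K−S)⁺=0.0000, hold=0.0000 ⇒ V=0.0000 continue  boundary S*=83.1907
step 5: (k=5,j=0): S=52.3202, (K−S)⁺=76.0398, hold=75.8431 ⇒ V=76.0398 exercise | (k=5,j=1): S=71.2754, (K−S)⁺=57.0846, hold=56.8879 ⇒ V=57.0846 exercise | (k=5,j=2): S=97.0979, (K−S)⁺=31.2621, hold=31.8228 ⇒ V=31.8228 continue | (k=5,j=3): S=132.2757, (K−S)⁺=0.0000, hold=8.8747 ⇒ V=8.8747 continue | (k=5,j=4): S=180.1981, (K−S)⁺=0.0000, hold=0.0000 ⇒ V=0.0000 continue | (k=5,j=5): S=245.4825, (K−S)⁺=0.0000, hold=0.0000 ⇒ V=0.0000 continue  boundary S*=71.2754
step 4: (k=4,j=0): S=61.0667, (K−S)⁺=67.2933, hold=67.0966 ⇒ V=67.2933 exercise | (k=4,j=1): S=83.1907, (K−S)⁺=45.1693, hold=45.2337 ⇒ V=45.2337 continue | (k=4,j=2): S=113.3300, (K−S)⁺=15.0300, hold=21.0880 ⇒ V=21.0880 continue | (k=4,j=3): S=154.3886, (K−S)⁺=0.0000, hold=4.7285 ⇒ V=4.7285 continue | (k=4,j=4): S=210.3223, (K−S)⁺=0.0000, hold=0.0000 ⇒ V=0.0000 continue  boundary S*=61.0667
step 3: (k=3,j=0): S=71.2754, (K−S)⁺=57.0846, hold=56.9178 ⇒ V=57.0846 exercise | (k=3,j=1): S=97.0979, (K−S)⁺=31.2621, hold=33.9206 ⇒ V=33.9206 continue | (k=3,j=2): S=132.2757, (K−S)⁺=0.0000, hold=13.4377 ⇒ V=13.4377 continue | (k=3,j=3): S=180.1981, (K−S)⁺=0.0000, hold=2.5194 ⇒ V=2.5194 continue  boundary S*=71.2754
step 2: (k=2,j=0): S=83.1907, (K−S)⁺=45.1693, hold=46.2105 ⇒ V=46.2105 continue | (k=2,j=1): S=113.3300, (K−S)⁺=15.0300, hold=24.3305 ⇒ V=24.3305 continue | (k=2,j=2): S=154.3886, (K−S)⁺=0.0000, hold=8.3329 ⇒ V=8.3329 continue  boundary S*=-
step 1: (k=1,j=0): S=97.0979, (K−S)⁺=31.2621, hold=35.9510 ⇒ V=35.9510 continue | (k=1,j=1): S=132.2757, (K−S)⁺=0.0000, hold=16.8437 ⇒ V=16.8437 continue  boundary S*=-
step 0: (k=0,j=0): S=113.3300, (K−S)⁺=15.0300, hold=26.9984 ⇒ V=26.9984 continue  boundary S*=-

price = 26.9984
boundary = - - - 71.2754 61.0667 71.2754 83.1907
tree:
26.9984
35.9510 16.8437
46.2105 24.3305 8.3329
57.0846 33.9206 13.4377 2.5194
67.2933 45.2337 21.0880 4.7285 0.0000
76.0398 57.0846 31.8228 8.8747 0.0000 0.0000
83.5336 67.2933 45.1693 16.6566 0.0000 0.0000 0.0000
89.9540 76.0398 57.0846 31.2621 0.0000 0.0000 0.0000 0.0000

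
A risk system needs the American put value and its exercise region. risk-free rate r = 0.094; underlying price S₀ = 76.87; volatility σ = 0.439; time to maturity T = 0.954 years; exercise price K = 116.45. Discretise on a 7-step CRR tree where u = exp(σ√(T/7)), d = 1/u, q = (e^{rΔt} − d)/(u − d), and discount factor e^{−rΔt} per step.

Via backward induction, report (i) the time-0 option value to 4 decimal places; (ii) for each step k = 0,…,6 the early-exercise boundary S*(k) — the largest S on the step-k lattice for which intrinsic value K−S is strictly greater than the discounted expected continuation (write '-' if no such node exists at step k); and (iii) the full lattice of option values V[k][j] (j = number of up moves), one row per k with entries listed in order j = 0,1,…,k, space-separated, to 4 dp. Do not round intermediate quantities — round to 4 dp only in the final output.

Δt=0.13629  u=1.17594  d=0.85039  q=0.49918  discount=0.98727
step 7 (expiry): payoffs max(K−S,0) = 91.7288 82.2649 69.1779 51.0808 26.0557 0.0000 0.0000 0.0000
step 6: (k=6,j=0): S=29.0705, (K−S)⁺=87.3795, hold=85.8972 ⇒ V=87.3795 exercise | (k=6,j=1): S=40.1995, (K−S)⁺=76.2505, hold=74.7682 ⇒ V=76.2505 exercise | (k=6,j=2): S=55.5890, (K−S)⁺=60.8610, hold=59.3787 ⇒ V=60.8610 exercise | (k=6,j=3): S=76.8700, (K−S)⁺=39.5800, hold=38.0977 ⇒ V=39.5800 exercise | (k=6,j=4): S=106.2980, (K−S)⁺=10.1520, hold=12.8832 ⇒ V=12.8832 continue | (k=6,j=5): S=146.9917, (K−S)⁺=0.0000, hold=0.0000 ⇒ V=0.0000 continue | (k=6,j=6): S=203.2642, (K−S)⁺=0.0000, hold=0.0000 ⇒ V=0.0000 continue  boundary S*=76.8700
step 5: (k=5,j=0): S=34.1851, (K−S)⁺=82.2649, hold=80.7826 ⇒ V=82.2649 exercise | (k=5,j=1): S=47.2721, (K−S)⁺=69.1779, hold=67.6956 ⇒ V=69.1779 exercise | (k=5,j=2): S=65.3692, (K−S)⁺=51.0808, hold=49.5985 ⇒ V=51.0808 exercise | (k=5,j=3): S=90.3943, (K−S)⁺=26.0557, hold=25.9194 ⇒ V=26.0557 exercise | (k=5,j=4): S=124.9997, (K−S)⁺=0.0000, hold=6.3701 ⇒ V=6.3701 continue | (k=5,j=5): S=172.8530, (K−S)⁺=0.0000, hold=0.0000 ⇒ V=0.0000 continue  boundary S*=90.3943
step 4: (k=4,j=0): S=40.1995, (K−S)⁺=76.2505, hold=74.7682 ⇒ V=76.2505 exercise | (k=4,j=1): S=55.5890, (K−S)⁺=60.8610, hold=59.3787 ⇒ V=60.8610 exercise | (k=4,j=2): S=76.8700, (K−S)⁺=39.5800, hold=38.0977 ⇒ V=39.5800 exercise | (k=4,j=3): S=106.2980, (K−S)⁺=10.1520, hold=16.0225 ⇒ V=16.0225 continue | (k=4,j=4): S=146.9917, (K−S)⁺=0.0000, hold=3.1497 ⇒ V=3.1497 continue  boundary S*=76.8700
step 3: (k=3,j=0): S=47.2721, (K−S)⁺=69.1779, hold=67.6956 ⇒ V=69.1779 exercise | (k=3,j=1): S=65.3692, (K−S)⁺=51.0808, hold=49.5985 ⇒ V=51.0808 exercise | (k=3,j=2): S=90.3943, (K−S)⁺=26.0557, hold=27.4665 ⇒ V=27.4665 continue | (k=3,j=3): S=124.9997, (K−S)⁺=0.0000, hold=9.4745 ⇒ V=9.4745 continue  boundary S*=65.3692
step 2: (k=2,j=0): S=55.5890, (K−S)⁺=60.8610, hold=59.3787 ⇒ V=60.8610 exercise | (k=2,j=1): S=76.8700, (K−S)⁺=39.5800, hold=38.7930 ⇒ V=39.5800 exercise | (k=2,j=2): S=106.2980, (K−S)⁺=10.1520, hold=18.2501 ⇒ V=18.2501 continue  boundary S*=76.8700
step 1: (k=1,j=0): S=65.3692, (K−S)⁺=51.0808, hold=49.5985 ⇒ V=51.0808 exercise | (k=1,j=1): S=90.3943, (K−S)⁺=26.0557, hold=28.5643 ⇒ V=28.5643 continue  boundary S*=65.3692
step 0: (k=0,j=0): S=76.8700, (K−S)⁺=39.5800, hold=39.3340 ⇒ V=39.5800 exercise  boundary S*=76.8700

price = 39.5800
boundary = 76.8700 65.3692 76.8700 65.3692 76.8700 90.3943 76.8700
tree:
39.5800
51.0808 28.5643
60.8610 39.5800 18.2501
69.1779 51.0808 27.4665 9.4745
76.2505 60.8610 39.5800 16.0225 3.1497
82.2649 69.1779 51.0808 26.0557 6.3701 0.0000
87.3795 76.2505 60.8610 39.5800 12.8832 0.0000 0.0000
91.7288 82.2649 69.1779 51.0808 26.0557 0.0000 0.0000 0.0000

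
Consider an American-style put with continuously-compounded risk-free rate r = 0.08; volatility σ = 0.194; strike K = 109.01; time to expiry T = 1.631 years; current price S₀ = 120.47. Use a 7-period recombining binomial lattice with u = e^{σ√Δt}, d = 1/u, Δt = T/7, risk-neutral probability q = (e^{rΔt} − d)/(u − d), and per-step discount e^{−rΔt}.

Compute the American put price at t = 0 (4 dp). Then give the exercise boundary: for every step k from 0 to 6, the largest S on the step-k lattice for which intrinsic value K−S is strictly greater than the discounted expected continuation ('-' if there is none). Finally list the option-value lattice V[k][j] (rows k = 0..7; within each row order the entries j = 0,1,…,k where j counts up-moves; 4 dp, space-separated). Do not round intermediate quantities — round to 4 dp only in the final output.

params: Δt=0.23300 u=1.09817 d=0.91061 q=0.57692 e^(-rΔt)=0.98153
t_7 payoffs: 46.4646 33.5818 18.0455 0.0000 0.0000 0.0000 0.0000 0.0000
t_6: node(6,0) S=68.6854 payoff=40.3246 vs cont=38.3114 → 40.3246 [stop]  node(6,1) S=82.8329 payoff=26.1771 vs cont=24.1640 → 26.1771 [stop]  node(6,2) S=99.8943 payoff=9.1157 vs cont=7.4937 → 9.1157 [stop]  node(6,3) S=120.4700 payoff=0.0000 vs cont=0.0000 → 0.0000 [wait]  node(6,4) S=145.2837 payoff=0.0000 vs cont=0.0000 → 0.0000 [wait]  node(6,5) S=175.2085 payoff=0.0000 vs cont=0.0000 → 0.0000 [wait]  node(6,6) S=211.2969 payoff=0.0000 vs cont=0.0000 → 0.0000 [wait]  ⇒ S*(6)=99.8943
t_5: node(5,0) S=75.4282 payoff=33.5818 vs cont=31.5687 → 33.5818 [stop]  node(5,1) S=90.9645 payoff=18.0455 vs cont=16.0324 → 18.0455 [stop]  node(5,2) S=109.7008 payoff=0.0000 vs cont=3.7854 → 3.7854 [wait]  node(5,3) S=132.2964 payoff=0.0000 vs cont=0.0000 → 0.0000 [wait]  node(5,4) S=159.5460 payoff=0.0000 vs cont=0.0000 → 0.0000 [wait]  node(5,5) S=192.4085 payoff=0.0000 vs cont=0.0000 → 0.0000 [wait]  ⇒ S*(5)=90.9645
t_4: node(4,0) S=82.8329 payoff=26.1771 vs cont=24.1640 → 26.1771 [stop]  node(4,1) S=99.8943 payoff=9.1157 vs cont=9.6373 → 9.6373 [wait]  node(4,2) S=120.4700 payoff=0.0000 vs cont=1.5720 → 1.5720 [wait]  node(4,3) S=145.2837 payoff=0.0000 vs cont=0.0000 → 0.0000 [wait]  node(4,4) S=175.2085 payoff=0.0000 vs cont=0.0000 → 0.0000 [wait]  ⇒ S*(4)=82.8329
t_3: node(3,0) S=90.9645 payoff=18.0455 vs cont=16.3278 → 18.0455 [stop]  node(3,1) S=109.7008 payoff=0.0000 vs cont=4.8922 → 4.8922 [wait]  node(3,2) S=132.2964 payoff=0.0000 vs cont=0.6528 → 0.6528 [wait]  node(3,3) S=159.5460 payoff=0.0000 vs cont=0.0000 → 0.0000 [wait]  ⇒ S*(3)=90.9645
t_2: node(2,0) S=99.8943 payoff=9.1157 vs cont=10.2640 → 10.2640 [wait]  node(2,1) S=120.4700 payoff=0.0000 vs cont=2.4012 → 2.4012 [wait]  node(2,2) S=145.2837 payoff=0.0000 vs cont=0.2711 → 0.2711 [wait]  ⇒ S*(2)=-
t_1: node(1,0) S=109.7008 payoff=0.0000 vs cont=5.6221 → 5.6221 [wait]  node(1,1) S=132.2964 payoff=0.0000 vs cont=1.1507 → 1.1507 [wait]  ⇒ S*(1)=-
t_0: node(0,0) S=120.4700 payoff=0.0000 vs cont=2.9862 → 2.9862 [wait]  ⇒ S*(0)=-

price = 2.9862
boundary = - - - 90.9645 82.8329 90.9645 99.8943
tree:
2.9862
5.6221 1.1507
10.2640 2.4012 0.2711
18.0455 4.8922 0.6528 0.0000
26.1771 9.6373 1.5720 0.0000 0.0000
33.5818 18.0455 3.7854 0.0000 0.0000 0.0000
40.3246 26.1771 9.1157 0.0000 0.0000 0.0000 0.0000
46.4646 33.5818 18.0455 0.0000 0.0000 0.0000 0.0000 0.0000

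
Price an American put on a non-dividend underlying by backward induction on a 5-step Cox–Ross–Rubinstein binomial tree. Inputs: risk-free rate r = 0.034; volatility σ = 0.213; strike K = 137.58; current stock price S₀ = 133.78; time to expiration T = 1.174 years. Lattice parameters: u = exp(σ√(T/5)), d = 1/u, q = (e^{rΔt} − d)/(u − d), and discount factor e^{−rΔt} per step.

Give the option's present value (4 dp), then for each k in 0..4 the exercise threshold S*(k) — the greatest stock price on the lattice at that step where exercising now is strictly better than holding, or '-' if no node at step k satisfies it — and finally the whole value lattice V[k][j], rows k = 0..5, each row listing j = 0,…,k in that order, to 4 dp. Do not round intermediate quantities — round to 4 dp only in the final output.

price = 12.4828
boundary = - - 108.8285 98.1564 108.8285
tree:
12.4828
19.3524 6.1558
28.7515 10.7312 1.9082
39.4236 18.0512 3.9494 0.0000
49.0492 28.7515 8.1744 0.0000 0.0000
57.7309 39.4236 16.9190 0.0000 0.0000 0.0000

params: Δt=0.23480 u=1.10873 d=0.90194 q=0.51298 e^(-rΔt)=0.99205
t_5 payoffs: 57.7309 39.4236 16.9190 0.0000 0.0000 0.0000
t_4: node(4,0) S=88.5308 payoff=49.0492 vs cont=47.9553 → 49.0492 [stop]  node(4,1) S=108.8285 payoff=28.7515 vs cont=27.6575 → 28.7515 [stop]  node(4,2) S=133.7800 payoff=3.8000 vs cont=8.1744 → 8.1744 [wait]  node(4,3) S=164.4522 payoff=0.0000 vs cont=0.0000 → 0.0000 [wait]  node(4,4) S=202.1567 payoff=0.0000 vs cont=0.0000 → 0.0000 [wait]  ⇒ S*(4)=108.8285
t_3: node(3,0) S=98.1564 payoff=39.4236 vs cont=38.3297 → 39.4236 [stop]  node(3,1) S=120.6610 payoff=16.9190 vs cont=18.0512 → 18.0512 [wait]  node(3,2) S=148.3254 payoff=0.0000 vs cont=3.9494 → 3.9494 [wait]  node(3,3) S=182.3324 payoff=0.0000 vs cont=0.0000 → 0.0000 [wait]  ⇒ S*(3)=98.1564
t_2: node(2,0) S=108.8285 payoff=28.7515 vs cont=28.2337 → 28.7515 [stop]  node(2,1) S=133.7800 payoff=3.8000 vs cont=10.7312 → 10.7312 [wait]  node(2,2) S=164.4522 payoff=0.0000 vs cont=1.9082 → 1.9082 [wait]  ⇒ S*(2)=108.8285
t_1: node(1,0) S=120.6610 payoff=16.9190 vs cont=19.3524 → 19.3524 [wait]  node(1,1) S=148.3254 payoff=0.0000 vs cont=6.1558 → 6.1558 [wait]  ⇒ S*(1)=-
t_0: node(0,0) S=133.7800 payoff=3.8000 vs cont=12.4828 → 12.4828 [wait]  ⇒ S*(0)=-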